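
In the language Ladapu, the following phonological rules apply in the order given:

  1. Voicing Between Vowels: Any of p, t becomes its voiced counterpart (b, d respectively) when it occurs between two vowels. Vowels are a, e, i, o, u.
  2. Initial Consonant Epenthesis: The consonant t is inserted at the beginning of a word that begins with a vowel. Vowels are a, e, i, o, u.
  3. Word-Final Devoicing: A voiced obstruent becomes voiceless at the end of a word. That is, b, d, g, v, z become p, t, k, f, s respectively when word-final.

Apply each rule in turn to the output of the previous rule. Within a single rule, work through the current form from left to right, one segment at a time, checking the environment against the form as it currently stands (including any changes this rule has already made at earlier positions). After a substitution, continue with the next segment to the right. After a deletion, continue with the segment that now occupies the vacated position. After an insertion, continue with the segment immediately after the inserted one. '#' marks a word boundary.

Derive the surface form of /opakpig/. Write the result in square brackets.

[tobakpik]

1 Voicing Between Vowels: [opakpig] → [obakpig]
2 Initial Consonant Epenthesis: [obakpig] → [tobakpig]
3 Word-Final Devoicing: [tobakpig] → [tobakpik]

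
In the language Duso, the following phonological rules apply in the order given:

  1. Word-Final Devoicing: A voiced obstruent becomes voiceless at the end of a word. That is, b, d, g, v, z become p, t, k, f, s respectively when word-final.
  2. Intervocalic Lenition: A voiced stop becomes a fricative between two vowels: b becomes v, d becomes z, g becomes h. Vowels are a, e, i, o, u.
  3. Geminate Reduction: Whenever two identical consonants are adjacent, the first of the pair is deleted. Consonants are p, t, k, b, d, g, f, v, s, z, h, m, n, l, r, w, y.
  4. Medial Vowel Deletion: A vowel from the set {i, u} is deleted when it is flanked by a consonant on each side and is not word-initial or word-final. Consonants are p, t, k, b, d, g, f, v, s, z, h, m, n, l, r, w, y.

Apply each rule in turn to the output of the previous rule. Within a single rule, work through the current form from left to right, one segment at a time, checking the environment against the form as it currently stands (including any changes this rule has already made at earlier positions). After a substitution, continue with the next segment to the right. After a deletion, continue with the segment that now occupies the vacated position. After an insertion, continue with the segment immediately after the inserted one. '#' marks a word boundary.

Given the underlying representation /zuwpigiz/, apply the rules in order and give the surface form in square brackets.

[zwphs]

1 Word-Final Devoicing: [zuwpigiz] → [zuwpigis]
2 Intervocalic Lenition: [zuwpigis] → [zuwpihis]
3 Geminate Reduction: no change — [zuwpihis]
4 Medial Vowel Deletion: [zuwpihis] → [zwphs]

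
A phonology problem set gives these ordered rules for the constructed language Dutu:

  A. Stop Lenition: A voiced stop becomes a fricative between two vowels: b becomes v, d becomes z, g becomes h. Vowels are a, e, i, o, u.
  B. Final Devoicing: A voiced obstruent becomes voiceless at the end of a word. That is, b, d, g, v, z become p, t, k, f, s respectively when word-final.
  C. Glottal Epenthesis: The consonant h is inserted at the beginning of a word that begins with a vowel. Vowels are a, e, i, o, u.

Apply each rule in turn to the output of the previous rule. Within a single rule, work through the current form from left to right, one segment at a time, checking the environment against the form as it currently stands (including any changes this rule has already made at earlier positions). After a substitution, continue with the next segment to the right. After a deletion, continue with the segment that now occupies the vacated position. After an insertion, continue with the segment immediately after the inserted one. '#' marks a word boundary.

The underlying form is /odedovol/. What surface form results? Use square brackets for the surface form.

[hozezovol]

A Stop Lenition: [odedovol] → [ozezovol]
B Final Devoicing: no change — [ozezovol]
C Glottal Epenthesis: [ozezovol] → [hozezovol]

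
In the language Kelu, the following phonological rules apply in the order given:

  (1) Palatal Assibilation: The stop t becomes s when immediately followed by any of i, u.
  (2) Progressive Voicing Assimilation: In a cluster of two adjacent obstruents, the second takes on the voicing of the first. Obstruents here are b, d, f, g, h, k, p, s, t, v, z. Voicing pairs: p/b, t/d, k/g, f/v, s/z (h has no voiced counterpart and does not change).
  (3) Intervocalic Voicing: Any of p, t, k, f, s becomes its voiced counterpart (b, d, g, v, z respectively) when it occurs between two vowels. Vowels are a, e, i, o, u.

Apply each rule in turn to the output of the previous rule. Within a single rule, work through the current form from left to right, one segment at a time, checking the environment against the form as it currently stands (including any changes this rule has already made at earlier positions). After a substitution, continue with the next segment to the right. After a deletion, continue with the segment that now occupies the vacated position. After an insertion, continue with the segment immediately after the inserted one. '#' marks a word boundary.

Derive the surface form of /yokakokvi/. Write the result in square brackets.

(1) Palatal Assibilation: no change — [yokakokvi]
(2) Progressive Voicing Assimilation: [yokakokvi] → [yokakokfi]
(3) Intervocalic Voicing: [yokakokfi] → [yogagokfi]

[yogagokfi]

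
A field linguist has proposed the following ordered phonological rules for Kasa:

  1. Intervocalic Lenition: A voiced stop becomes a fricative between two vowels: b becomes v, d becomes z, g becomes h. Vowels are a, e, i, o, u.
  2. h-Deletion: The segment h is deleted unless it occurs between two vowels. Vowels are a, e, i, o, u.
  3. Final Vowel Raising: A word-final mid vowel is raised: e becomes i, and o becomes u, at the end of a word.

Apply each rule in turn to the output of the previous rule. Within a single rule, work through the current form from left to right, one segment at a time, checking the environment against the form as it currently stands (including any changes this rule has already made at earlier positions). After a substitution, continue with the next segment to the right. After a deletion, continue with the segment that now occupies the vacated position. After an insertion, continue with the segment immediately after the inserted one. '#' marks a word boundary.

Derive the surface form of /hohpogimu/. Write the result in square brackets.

1 Intervocalic Lenition: [hohpogimu] → [hohpohimu]
2 h-Deletion: [hohpohimu] → [opohimu]
3 Final Vowel Raising: no change — [opohimu]

[opohimu]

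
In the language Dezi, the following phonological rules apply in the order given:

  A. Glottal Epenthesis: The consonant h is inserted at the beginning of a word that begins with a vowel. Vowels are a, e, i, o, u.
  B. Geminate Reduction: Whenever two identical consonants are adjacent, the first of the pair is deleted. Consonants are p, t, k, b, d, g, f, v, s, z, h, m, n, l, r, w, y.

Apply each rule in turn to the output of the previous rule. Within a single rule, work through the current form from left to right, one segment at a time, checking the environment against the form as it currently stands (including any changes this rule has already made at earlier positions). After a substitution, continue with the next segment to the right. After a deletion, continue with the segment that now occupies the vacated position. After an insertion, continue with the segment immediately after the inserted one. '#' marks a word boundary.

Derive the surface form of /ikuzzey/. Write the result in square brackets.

A Glottal Epenthesis: [ikuzzey] → [hikuzzey]
B Geminate Reduction: [hikuzzey] → [hikuzey]

[hikuzey]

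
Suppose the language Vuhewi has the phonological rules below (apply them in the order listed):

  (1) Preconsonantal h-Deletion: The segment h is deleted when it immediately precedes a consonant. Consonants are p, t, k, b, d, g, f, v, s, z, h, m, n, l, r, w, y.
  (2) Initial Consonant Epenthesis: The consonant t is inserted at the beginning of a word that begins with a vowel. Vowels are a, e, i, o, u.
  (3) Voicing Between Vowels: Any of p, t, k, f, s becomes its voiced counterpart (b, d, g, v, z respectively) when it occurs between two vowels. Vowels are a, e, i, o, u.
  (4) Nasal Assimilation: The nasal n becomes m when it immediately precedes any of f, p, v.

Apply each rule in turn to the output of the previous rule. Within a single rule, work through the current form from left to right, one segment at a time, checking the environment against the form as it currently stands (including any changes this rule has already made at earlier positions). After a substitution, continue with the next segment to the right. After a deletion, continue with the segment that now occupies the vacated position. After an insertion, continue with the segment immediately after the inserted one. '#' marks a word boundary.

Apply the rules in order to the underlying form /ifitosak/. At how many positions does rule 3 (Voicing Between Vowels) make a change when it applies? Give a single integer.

(1) Preconsonantal h-Deletion: no change — [ifitosak]
(2) Initial Consonant Epenthesis: [ifitosak] → [tifitosak]
(3) Voicing Between Vowels: [tifitosak] → [tividozak]
(4) Nasal Assimilation: no change — [tividozak]
Rule 3 changed 3 position(s).

3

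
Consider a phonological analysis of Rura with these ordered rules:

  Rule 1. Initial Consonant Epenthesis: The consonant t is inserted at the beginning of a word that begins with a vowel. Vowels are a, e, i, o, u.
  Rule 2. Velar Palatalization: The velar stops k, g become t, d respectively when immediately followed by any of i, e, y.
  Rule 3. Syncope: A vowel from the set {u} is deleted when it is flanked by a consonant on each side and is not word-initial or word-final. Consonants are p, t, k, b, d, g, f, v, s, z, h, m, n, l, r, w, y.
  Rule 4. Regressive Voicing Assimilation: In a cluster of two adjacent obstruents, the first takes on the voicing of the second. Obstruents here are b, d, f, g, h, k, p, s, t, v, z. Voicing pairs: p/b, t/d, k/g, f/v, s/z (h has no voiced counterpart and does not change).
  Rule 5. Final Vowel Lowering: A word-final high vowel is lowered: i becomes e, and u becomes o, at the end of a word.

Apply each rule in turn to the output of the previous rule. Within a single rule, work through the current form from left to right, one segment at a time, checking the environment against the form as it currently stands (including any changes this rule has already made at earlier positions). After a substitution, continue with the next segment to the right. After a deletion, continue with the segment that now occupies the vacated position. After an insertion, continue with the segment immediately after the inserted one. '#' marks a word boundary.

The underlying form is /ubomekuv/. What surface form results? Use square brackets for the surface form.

Rule 1 Initial Consonant Epenthesis: [ubomekuv] → [tubomekuv]
Rule 2 Velar Palatalization: no change — [tubomekuv]
Rule 3 Syncope: [tubomekuv] → [tbomekv]
Rule 4 Regressive Voicing Assimilation: [tbomekv] → [dbomegv]
Rule 5 Final Vowel Lowering: no change — [dbomegv]

[dbomegv]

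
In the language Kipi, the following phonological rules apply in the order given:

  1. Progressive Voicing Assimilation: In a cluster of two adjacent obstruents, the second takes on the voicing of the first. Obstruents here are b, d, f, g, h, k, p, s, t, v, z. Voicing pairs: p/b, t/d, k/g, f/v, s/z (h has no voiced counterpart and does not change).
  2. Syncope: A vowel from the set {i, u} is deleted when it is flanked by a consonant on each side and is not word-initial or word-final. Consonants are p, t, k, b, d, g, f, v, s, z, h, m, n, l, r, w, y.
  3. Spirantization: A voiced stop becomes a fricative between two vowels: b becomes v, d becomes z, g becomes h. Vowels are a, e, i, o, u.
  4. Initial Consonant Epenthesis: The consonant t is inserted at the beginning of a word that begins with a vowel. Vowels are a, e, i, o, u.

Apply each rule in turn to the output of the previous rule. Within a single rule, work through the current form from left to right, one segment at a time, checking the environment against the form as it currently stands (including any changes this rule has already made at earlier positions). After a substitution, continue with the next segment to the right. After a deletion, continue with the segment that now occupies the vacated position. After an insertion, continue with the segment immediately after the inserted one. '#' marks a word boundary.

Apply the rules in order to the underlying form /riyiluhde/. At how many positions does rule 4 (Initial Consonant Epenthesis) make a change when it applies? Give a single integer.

1 Progressive Voicing Assimilation: [riyiluhde] → [riyiluhte]
2 Syncope: [riyiluhte] → [rylhte]
3 Spirantization: no change — [rylhte]
4 Initial Consonant Epenthesis: no change — [rylhte]
Rule 4 changed 0 position(s).

0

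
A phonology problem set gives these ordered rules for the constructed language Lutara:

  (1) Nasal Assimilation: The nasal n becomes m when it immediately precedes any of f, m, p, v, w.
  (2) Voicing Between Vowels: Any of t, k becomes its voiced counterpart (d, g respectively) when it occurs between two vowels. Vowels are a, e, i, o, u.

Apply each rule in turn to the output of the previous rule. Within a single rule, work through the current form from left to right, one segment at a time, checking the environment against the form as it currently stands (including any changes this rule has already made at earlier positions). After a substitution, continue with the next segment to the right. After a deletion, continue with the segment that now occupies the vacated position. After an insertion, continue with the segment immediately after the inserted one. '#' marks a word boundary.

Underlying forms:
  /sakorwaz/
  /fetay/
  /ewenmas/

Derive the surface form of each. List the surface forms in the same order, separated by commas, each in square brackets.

/sakorwaz/:
  (1) Nasal Assimilation: no change — [sakorwaz]
  (2) Voicing Between Vowels: [sakorwaz] → [sagorwaz]
/fetay/:
  (1) Nasal Assimilation: no change — [fetay]
  (2) Voicing Between Vowels: [fetay] → [feday]
/ewenmas/:
  (1) Nasal Assimilation: [ewenmas] → [ewemmas]
  (2) Voicing Between Vowels: no change — [ewemmas]

[sagorwaz], [feday], [ewemmas]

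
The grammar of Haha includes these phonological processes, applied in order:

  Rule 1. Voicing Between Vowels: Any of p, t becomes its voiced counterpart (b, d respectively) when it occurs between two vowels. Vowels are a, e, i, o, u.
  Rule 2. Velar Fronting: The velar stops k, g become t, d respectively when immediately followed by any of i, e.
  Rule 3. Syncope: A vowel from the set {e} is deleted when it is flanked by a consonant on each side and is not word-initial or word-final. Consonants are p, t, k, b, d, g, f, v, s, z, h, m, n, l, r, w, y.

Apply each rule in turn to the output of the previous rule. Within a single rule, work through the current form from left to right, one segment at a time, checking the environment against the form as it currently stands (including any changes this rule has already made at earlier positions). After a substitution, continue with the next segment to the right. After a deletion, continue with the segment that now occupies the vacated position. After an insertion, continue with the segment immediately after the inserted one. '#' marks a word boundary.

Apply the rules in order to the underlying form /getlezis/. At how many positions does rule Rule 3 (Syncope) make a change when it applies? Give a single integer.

2

Rule 1 Voicing Between Vowels: no change — [getlezis]
Rule 2 Velar Fronting: [getlezis] → [detlezis]
Rule 3 Syncope: [detlezis] → [dtlzis]
Rule Rule 3 changed 2 position(s).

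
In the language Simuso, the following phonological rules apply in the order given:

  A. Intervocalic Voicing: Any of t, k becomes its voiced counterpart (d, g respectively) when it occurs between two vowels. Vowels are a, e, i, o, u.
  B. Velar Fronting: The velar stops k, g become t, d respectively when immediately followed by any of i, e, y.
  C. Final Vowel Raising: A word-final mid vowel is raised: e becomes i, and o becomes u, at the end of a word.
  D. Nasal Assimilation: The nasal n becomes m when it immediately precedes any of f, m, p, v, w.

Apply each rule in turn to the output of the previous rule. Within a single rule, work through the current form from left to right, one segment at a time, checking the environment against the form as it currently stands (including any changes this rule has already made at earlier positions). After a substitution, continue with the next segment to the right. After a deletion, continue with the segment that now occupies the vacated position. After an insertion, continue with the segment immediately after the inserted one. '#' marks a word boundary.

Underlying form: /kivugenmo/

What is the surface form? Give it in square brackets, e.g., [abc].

A Intervocalic Voicing: no change — [kivugenmo]
B Velar Fronting: [kivugenmo] → [tivudenmo]
C Final Vowel Raising: [tivudenmo] → [tivudenmu]
D Nasal Assimilation: [tivudenmu] → [tivudemmu]

[tivudemmu]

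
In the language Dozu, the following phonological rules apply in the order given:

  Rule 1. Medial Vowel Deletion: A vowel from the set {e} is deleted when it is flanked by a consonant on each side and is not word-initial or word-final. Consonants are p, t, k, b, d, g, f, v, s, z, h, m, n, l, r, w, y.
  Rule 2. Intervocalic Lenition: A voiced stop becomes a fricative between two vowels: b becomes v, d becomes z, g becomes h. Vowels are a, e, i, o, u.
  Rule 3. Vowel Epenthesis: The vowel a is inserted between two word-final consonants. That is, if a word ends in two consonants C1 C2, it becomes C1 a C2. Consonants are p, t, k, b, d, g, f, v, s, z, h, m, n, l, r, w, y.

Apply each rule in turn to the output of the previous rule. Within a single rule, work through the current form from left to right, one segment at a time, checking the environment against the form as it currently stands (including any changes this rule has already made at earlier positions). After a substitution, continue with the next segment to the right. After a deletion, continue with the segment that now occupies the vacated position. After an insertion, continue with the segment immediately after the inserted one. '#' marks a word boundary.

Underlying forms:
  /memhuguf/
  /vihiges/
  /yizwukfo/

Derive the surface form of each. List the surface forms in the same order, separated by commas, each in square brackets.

/memhuguf/:
  Rule 1 Medial Vowel Deletion: [memhuguf] → [mmhuguf]
  Rule 2 Intervocalic Lenition: [mmhuguf] → [mmhuhuf]
  Rule 3 Vowel Epenthesis: no change — [mmhuhuf]
/vihiges/:
  Rule 1 Medial Vowel Deletion: [vihiges] → [vihigs]
  Rule 2 Intervocalic Lenition: no change — [vihigs]
  Rule 3 Vowel Epenthesis: [vihigs] → [vihigas]
/yizwukfo/:
  Rule 1 Medial Vowel Deletion: no change — [yizwukfo]
  Rule 2 Intervocalic Lenition: no change — [yizwukfo]
  Rule 3 Vowel Epenthesis: no change — [yizwukfo]

[mmhuhuf], [vihigas], [yizwukfo]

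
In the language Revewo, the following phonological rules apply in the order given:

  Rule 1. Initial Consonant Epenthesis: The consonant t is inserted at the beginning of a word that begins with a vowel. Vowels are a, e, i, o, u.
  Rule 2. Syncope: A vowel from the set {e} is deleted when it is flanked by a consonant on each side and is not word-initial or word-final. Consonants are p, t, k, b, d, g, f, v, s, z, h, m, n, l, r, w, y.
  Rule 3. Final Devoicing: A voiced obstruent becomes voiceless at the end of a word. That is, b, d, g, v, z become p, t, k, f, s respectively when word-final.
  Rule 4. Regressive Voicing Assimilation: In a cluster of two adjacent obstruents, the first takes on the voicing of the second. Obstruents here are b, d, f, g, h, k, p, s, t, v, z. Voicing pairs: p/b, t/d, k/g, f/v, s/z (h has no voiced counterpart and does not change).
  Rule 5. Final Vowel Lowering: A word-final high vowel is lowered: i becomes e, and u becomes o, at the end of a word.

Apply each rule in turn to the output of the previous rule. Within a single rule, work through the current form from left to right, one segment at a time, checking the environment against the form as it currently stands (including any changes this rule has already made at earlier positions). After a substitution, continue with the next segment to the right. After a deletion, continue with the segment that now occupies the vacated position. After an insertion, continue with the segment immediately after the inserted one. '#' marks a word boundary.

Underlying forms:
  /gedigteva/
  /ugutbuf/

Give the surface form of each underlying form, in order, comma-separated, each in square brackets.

[gdikdva], [tugudbuf]

/gedigteva/:
  Rule 1 Initial Consonant Epenthesis: no change — [gedigteva]
  Rule 2 Syncope: [gedigteva] → [gdigtva]
  Rule 3 Final Devoicing: no change — [gdigtva]
  Rule 4 Regressive Voicing Assimilation: [gdigtva] → [gdikdva]
  Rule 5 Final Vowel Lowering: no change — [gdikdva]
/ugutbuf/:
  Rule 1 Initial Consonant Epenthesis: [ugutbuf] → [tugutbuf]
  Rule 2 Syncope: no change — [tugutbuf]
  Rule 3 Final Devoicing: no change — [tugutbuf]
  Rule 4 Regressive Voicing Assimilation: [tugutbuf] → [tugudbuf]
  Rule 5 Final Vowel Lowering: no change — [tugudbuf]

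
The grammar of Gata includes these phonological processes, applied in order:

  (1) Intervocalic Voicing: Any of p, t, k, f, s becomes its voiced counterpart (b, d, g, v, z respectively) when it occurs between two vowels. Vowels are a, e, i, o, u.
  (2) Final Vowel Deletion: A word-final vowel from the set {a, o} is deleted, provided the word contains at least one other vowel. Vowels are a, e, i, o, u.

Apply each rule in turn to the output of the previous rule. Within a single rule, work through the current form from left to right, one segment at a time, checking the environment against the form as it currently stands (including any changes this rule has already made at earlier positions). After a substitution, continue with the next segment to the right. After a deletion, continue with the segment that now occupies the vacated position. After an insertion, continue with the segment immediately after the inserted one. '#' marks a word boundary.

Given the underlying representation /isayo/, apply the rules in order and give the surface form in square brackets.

[izay]

(1) Intervocalic Voicing: [isayo] → [izayo]
(2) Final Vowel Deletion: [izayo] → [izay]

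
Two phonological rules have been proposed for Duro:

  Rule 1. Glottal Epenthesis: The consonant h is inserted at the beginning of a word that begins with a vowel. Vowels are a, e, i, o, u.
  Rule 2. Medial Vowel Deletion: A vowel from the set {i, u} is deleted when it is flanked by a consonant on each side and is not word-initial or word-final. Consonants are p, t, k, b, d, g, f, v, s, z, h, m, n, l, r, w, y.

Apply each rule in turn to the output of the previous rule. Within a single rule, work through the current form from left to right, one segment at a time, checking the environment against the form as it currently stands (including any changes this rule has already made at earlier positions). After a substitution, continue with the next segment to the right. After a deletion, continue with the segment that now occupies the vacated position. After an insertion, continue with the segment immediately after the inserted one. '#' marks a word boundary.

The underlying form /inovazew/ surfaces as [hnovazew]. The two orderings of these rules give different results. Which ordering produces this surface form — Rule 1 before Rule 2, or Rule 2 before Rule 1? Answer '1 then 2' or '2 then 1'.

1 then 2

Order 1 then 2:
  1 Glottal Epenthesis: [inovazew] → [hinovazew]
  2 Medial Vowel Deletion: [hinovazew] → [hnovazew]
  result: [hnovazew]
Order 2 then 1:
  2 Medial Vowel Deletion: no change — [inovazew]
  1 Glottal Epenthesis: [inovazew] → [hinovazew]
  result: [hinovazew]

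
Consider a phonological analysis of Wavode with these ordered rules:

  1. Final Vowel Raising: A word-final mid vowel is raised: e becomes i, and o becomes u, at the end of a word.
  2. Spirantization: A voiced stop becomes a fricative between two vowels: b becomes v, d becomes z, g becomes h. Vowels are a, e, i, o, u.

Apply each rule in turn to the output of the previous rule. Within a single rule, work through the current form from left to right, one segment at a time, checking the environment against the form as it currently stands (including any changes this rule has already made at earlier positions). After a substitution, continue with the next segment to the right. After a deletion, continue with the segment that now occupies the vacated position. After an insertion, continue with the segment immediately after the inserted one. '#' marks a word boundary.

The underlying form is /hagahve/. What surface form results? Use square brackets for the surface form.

[hahahvi]

1 Final Vowel Raising: [hagahve] → [hagahvi]
2 Spirantization: [hagahvi] → [hahahvi]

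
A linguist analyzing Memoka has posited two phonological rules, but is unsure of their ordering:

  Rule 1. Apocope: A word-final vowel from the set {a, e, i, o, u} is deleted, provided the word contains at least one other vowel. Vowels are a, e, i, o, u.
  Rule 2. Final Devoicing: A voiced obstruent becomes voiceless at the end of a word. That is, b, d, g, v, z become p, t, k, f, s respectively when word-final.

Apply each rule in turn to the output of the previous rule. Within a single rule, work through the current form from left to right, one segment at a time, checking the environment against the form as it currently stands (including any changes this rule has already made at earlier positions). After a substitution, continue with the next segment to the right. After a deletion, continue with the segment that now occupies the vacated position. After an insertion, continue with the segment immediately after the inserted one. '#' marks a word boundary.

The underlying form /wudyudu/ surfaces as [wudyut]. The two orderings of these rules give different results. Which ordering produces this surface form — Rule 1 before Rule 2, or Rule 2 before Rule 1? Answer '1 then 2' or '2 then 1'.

1 then 2

Order 1 then 2:
  1 Apocope: [wudyudu] → [wudyud]
  2 Final Devoicing: [wudyud] → [wudyut]
  result: [wudyut]
Order 2 then 1:
  2 Final Devoicing: no change — [wudyudu]
  1 Apocope: [wudyudu] → [wudyud]
  result: [wudyud]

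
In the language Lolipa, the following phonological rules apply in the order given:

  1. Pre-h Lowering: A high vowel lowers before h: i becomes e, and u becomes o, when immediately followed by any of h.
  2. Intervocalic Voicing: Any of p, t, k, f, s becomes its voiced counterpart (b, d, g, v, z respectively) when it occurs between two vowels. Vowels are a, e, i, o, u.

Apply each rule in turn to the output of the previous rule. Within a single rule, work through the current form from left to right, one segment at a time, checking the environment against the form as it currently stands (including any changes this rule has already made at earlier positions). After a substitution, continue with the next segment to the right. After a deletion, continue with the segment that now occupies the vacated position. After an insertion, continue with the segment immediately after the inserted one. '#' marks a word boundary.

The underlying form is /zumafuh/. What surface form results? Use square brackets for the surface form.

[zumavoh]

1 Pre-h Lowering: [zumafuh] → [zumafoh]
2 Intervocalic Voicing: [zumafoh] → [zumavoh]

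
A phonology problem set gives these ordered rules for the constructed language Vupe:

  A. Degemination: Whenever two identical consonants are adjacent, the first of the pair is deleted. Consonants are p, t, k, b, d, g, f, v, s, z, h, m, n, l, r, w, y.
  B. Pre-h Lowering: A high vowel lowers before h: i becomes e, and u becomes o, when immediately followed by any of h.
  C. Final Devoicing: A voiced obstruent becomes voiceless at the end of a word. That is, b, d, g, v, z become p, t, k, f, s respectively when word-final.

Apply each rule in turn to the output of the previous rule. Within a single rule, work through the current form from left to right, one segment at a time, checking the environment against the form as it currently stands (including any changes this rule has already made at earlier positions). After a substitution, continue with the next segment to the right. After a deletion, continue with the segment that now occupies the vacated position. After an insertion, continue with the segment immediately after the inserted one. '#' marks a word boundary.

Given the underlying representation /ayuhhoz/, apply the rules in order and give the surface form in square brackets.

A Degemination: [ayuhhoz] → [ayuhoz]
B Pre-h Lowering: [ayuhoz] → [ayohoz]
C Final Devoicing: [ayohoz] → [ayohos]

[ayohos]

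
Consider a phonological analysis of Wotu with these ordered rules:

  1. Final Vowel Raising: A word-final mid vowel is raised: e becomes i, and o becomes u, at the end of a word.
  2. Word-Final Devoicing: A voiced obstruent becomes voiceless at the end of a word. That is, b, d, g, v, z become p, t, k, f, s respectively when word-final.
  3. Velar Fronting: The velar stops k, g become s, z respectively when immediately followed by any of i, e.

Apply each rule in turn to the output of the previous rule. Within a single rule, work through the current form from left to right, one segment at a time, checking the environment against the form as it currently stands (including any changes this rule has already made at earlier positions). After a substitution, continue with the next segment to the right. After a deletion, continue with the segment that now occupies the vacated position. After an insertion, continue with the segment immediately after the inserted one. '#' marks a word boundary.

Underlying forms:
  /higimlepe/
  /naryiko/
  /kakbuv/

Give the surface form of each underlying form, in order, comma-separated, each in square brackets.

/higimlepe/:
  1 Final Vowel Raising: [higimlepe] → [higimlepi]
  2 Word-Final Devoicing: no change — [higimlepi]
  3 Velar Fronting: [higimlepi] → [hizimlepi]
/naryiko/:
  1 Final Vowel Raising: [naryiko] → [naryiku]
  2 Word-Final Devoicing: no change — [naryiku]
  3 Velar Fronting: no change — [naryiku]
/kakbuv/:
  1 Final Vowel Raising: no change — [kakbuv]
  2 Word-Final Devoicing: [kakbuv] → [kakbuf]
  3 Velar Fronting: no change — [kakbuf]

[hizimlepi], [naryiku], [kakbuf]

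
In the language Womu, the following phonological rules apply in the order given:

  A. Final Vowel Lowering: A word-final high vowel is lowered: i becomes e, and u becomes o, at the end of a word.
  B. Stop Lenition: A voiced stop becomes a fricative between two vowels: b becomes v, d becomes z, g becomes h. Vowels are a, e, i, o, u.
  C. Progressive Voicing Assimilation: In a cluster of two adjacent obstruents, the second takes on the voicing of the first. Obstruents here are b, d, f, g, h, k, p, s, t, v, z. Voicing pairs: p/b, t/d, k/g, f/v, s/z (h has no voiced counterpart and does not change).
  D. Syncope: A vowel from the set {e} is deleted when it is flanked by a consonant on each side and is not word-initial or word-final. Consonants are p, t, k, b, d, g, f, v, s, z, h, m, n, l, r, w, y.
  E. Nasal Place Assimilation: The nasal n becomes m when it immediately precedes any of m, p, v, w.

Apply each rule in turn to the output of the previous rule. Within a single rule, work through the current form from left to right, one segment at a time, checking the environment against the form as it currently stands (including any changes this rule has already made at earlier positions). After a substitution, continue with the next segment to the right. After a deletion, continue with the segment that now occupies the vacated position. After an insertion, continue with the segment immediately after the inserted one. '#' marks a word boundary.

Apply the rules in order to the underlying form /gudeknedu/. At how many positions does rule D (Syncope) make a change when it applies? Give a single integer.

2

A Final Vowel Lowering: [gudeknedu] → [gudeknedo]
B Stop Lenition: [gudeknedo] → [guzeknezo]
C Progressive Voicing Assimilation: no change — [guzeknezo]
D Syncope: [guzeknezo] → [guzknzo]
E Nasal Place Assimilation: no change — [guzknzo]
Rule D changed 2 position(s).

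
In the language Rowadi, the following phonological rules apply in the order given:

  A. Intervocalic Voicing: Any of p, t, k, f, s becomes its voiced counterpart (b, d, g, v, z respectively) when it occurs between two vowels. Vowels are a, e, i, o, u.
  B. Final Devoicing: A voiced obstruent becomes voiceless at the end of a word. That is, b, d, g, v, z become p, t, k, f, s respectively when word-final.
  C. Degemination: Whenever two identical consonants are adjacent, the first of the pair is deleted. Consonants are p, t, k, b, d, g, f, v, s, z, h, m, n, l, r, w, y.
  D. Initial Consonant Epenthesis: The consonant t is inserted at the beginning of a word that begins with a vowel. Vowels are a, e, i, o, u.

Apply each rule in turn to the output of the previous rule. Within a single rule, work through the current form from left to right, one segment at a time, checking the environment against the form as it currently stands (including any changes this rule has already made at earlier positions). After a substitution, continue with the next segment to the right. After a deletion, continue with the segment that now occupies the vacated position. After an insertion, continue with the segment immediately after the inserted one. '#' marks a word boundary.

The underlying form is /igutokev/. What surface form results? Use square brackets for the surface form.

[tigudogef]

A Intervocalic Voicing: [igutokev] → [igudogev]
B Final Devoicing: [igudogev] → [igudogef]
C Degemination: no change — [igudogef]
D Initial Consonant Epenthesis: [igudogef] → [tigudogef]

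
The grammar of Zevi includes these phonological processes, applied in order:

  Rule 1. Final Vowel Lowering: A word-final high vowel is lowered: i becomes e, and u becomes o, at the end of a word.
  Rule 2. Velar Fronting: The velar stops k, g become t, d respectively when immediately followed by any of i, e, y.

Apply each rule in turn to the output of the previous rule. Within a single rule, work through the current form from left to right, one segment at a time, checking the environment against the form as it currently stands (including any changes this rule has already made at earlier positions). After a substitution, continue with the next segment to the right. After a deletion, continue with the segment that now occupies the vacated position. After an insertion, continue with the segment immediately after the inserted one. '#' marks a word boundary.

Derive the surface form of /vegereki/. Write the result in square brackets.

Rule 1 Final Vowel Lowering: [vegereki] → [vegereke]
Rule 2 Velar Fronting: [vegereke] → [vederete]

[vederete]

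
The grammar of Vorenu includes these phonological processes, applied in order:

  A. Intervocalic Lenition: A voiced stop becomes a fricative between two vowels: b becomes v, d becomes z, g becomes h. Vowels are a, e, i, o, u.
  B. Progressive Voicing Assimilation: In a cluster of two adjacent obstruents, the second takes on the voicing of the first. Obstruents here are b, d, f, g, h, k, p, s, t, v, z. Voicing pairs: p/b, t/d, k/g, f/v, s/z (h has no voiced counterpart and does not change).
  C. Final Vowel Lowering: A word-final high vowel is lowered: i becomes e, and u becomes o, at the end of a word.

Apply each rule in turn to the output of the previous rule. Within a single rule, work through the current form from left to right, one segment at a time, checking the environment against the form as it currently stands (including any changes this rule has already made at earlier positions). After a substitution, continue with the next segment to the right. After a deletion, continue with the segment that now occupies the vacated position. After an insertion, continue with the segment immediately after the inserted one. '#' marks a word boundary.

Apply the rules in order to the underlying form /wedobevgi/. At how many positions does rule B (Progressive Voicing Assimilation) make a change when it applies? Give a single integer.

A Intervocalic Lenition: [wedobevgi] → [wezovevgi]
B Progressive Voicing Assimilation: no change — [wezovevgi]
C Final Vowel Lowering: [wezovevgi] → [wezovevge]
Rule B changed 0 position(s).

0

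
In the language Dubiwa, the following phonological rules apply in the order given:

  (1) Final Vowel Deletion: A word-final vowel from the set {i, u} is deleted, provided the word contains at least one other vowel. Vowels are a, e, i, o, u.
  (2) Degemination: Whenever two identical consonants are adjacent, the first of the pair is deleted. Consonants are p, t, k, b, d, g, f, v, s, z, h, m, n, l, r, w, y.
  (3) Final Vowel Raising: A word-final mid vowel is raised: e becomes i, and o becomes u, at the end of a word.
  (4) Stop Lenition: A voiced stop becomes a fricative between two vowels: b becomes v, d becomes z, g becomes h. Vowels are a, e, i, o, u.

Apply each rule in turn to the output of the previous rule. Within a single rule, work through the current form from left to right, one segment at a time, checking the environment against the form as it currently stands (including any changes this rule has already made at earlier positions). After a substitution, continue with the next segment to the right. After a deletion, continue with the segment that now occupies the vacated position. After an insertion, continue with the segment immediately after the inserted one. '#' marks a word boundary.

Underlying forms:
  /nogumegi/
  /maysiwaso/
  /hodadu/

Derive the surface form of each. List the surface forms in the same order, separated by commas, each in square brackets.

[nohumeg], [maysiwasu], [hozad]

/nogumegi/:
  (1) Final Vowel Deletion: [nogumegi] → [nogumeg]
  (2) Degemination: no change — [nogumeg]
  (3) Final Vowel Raising: no change — [nogumeg]
  (4) Stop Lenition: [nogumeg] → [nohumeg]
/maysiwaso/:
  (1) Final Vowel Deletion: no change — [maysiwaso]
  (2) Degemination: no change — [maysiwaso]
  (3) Final Vowel Raising: [maysiwaso] → [maysiwasu]
  (4) Stop Lenition: no change — [maysiwasu]
/hodadu/:
  (1) Final Vowel Deletion: [hodadu] → [hodad]
  (2) Degemination: no change — [hodad]
  (3) Final Vowel Raising: no change — [hodad]
  (4) Stop Lenition: [hodad] → [hozad]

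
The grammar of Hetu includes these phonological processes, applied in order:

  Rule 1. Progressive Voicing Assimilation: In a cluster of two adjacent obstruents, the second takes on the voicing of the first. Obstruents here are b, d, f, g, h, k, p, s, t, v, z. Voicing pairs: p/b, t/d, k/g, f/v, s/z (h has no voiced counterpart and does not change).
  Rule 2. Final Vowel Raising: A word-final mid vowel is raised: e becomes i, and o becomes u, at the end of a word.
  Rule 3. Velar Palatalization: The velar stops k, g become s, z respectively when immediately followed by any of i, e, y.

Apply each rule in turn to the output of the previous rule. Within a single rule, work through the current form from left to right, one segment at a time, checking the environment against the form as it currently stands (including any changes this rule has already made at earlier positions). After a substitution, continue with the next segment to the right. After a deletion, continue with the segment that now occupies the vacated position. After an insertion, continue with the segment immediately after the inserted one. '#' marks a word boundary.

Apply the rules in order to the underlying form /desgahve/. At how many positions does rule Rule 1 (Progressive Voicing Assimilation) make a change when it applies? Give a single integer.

Rule 1 Progressive Voicing Assimilation: [desgahve] → [deskahfe]
Rule 2 Final Vowel Raising: [deskahfe] → [deskahfi]
Rule 3 Velar Palatalization: no change — [deskahfi]
Rule Rule 1 changed 2 position(s).

2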